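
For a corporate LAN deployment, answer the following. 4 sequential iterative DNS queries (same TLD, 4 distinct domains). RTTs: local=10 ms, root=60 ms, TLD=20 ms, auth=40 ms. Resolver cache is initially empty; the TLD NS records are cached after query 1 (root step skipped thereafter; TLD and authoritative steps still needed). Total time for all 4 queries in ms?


Lookup 1 (cold cache): local + root + TLD + auth = 10 + 60 + 20 + 40 = 130 ms
Lookups 2..4 (TLD NS cached -> skip root; new domain -> still ask TLD and auth): local + TLD + auth = 10 + 20 + 40 = 70 ms each
Remaining 3 lookups: 3 * 70 = 210 ms
Total = 130 + 210 = 340 ms

340


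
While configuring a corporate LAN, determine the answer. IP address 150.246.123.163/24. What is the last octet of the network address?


Given: IP = 150.246.123.163, prefix = /24
Subnet mask = 255.255.255.0
Last octet of IP: 163
Last octet of mask: 0
Network last octet = 163 AND 0 = 0

0


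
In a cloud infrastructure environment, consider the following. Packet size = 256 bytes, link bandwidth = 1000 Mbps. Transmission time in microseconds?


Given: packet = 256 bytes, bandwidth = 1000 Mbps
Packet in bits = 256 * 8 = 2048 bits
Bandwidth = 1000 * 10^6 = 1000000000 bps
Time = 2048 / 1000000000 seconds
Time in us = 2048 * 10^6 / 1000000000 = 2.048

2.048


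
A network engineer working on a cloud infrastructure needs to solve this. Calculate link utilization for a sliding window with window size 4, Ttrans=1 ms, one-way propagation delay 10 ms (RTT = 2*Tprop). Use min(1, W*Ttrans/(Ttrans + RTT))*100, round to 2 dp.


Given: W = 4, Ttrans = 1 ms, RTT = 20 ms (= 2 * Tprop, Tprop = 10 ms)
Cycle time = Ttrans + RTT = 1 + 20 = 21 ms (first packet sent until its ACK returns)
W * Ttrans = 4 * 1 = 4 ms of sending per cycle
W * Ttrans / (Ttrans + RTT) = 4 / 21 = 0.190476
U = min(1, 0.190476) = 0.190476
U% = 19.05%

19.05


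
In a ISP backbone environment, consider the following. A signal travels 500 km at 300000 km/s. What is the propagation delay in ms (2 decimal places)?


Given: distance = 500 km, speed = 300000 km/s
Delay = distance / speed = 500 / 300000 seconds
Delay in ms = 500 * 1000 / 300000
Delay = 1.6667 ms
Rounded to 2 dp = 1.67 ms

1.67


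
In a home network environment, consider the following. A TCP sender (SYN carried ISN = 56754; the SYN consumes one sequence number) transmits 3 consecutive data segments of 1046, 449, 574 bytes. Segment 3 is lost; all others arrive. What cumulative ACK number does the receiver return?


SYN uses sequence number 56754; first data byte = ISN + 1 = 56755.
Segment 1: SEQ = 56755, len = 1046 B, covers [56755, 57800]
Segment 2: SEQ = 57801, len = 449 B, covers [57801, 58249]
Segment 3: SEQ = 58250, len = 574 B, covers [58250, 58823] [LOST]
In-order data received: bytes [56755, 58249] (segments 1..2).
Segment 3 missing -> gap begins at byte 58250.
Cumulative ACK = next expected in-order byte = 56755 + 1046 + 449 = 58250

58250


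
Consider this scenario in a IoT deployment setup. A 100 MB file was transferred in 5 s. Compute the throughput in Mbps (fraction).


Given: file = 100 MB, time = 5 s
File in Mb = 100 * 8 = 800 Mb
Throughput = 800 / 5 Mbps
Throughput = 160 Mbps

160


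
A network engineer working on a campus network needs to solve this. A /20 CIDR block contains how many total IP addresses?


Given: CIDR prefix /20
Host bits = 32 - 20 = 12
Total addresses = 2^12 = 4096

4096


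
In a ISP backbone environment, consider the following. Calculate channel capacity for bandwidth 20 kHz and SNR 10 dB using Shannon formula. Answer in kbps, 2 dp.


Given: B = 20 kHz, SNR = 10 dB
SNR linear = 10^(10/10) = 10
1 + SNR = 11
log2(11) = 3.4594316186
C = 20 * 1000 * 3.4594316186 = 69188.6324 bps
C = 69.188632 kbps -> 69.19 kbps (2 dp)

69.19


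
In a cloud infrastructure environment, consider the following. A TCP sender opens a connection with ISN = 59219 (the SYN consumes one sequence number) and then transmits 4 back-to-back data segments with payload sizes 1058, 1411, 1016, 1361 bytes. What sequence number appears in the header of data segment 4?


The SYN occupies sequence number ISN = 59219, so the first data byte is ISN + 1 = 59220.
SEQ of data segment i = (ISN + 1) + sum of payload sizes of segments 1..i-1.
Segment 1: SEQ = 59220, payload = 1058 bytes
Segment 2: SEQ = 60278, payload = 1411 bytes
Segment 3: SEQ = 61689, payload = 1016 bytes
Segment 4: SEQ = 62705, payload = 1361 bytes
SEQ of segment 4 = 59220 + 1058 + 1411 + 1016 = 62705

62705


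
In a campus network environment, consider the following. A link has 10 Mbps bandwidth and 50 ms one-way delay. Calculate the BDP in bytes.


Given: bandwidth = 10 Mbps, delay = 50 ms
BDP in bits = 10 * 10^6 * 50 / 1000
BDP in bits = 500000
BDP in bytes = 500000 / 8 = 62500

62500


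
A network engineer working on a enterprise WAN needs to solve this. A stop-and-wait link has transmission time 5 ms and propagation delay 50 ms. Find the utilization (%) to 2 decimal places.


Given: Ttrans = 5 ms, Tprop = 50 ms
RTT = 2 * Tprop = 2 * 50 = 100 ms
U = Ttrans / (Ttrans + RTT)
U = 5 / (5 + 100)
U = 5 / 105 = 0.047619
U% = 4.76%

4.76


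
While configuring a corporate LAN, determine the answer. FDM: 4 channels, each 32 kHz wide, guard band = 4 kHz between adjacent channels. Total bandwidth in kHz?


Given: 4 channels, 32 kHz each, guard = 4 kHz
Channel bandwidth = 4 * 32 = 128 kHz
Guard bands = 3 gaps * 4 kHz = 12 kHz
Total = 128 + 12 = 140 kHz

140


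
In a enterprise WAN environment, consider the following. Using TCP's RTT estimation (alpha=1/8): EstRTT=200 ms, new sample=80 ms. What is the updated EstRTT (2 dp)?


Given: EstRTT = 200 ms, SampleRTT = 80 ms, alpha = 1/8
New EstRTT = (1 - alpha) * EstRTT + alpha * SampleRTT
(7/8) * 200 = 175
(1/8) * 80 = 10
New EstRTT = 175 + 10 = 185 ms -> 185.00 ms (2 dp)

185.00


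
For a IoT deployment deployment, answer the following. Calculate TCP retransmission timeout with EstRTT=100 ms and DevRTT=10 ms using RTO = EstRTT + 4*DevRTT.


Given: EstRTT = 100 ms, DevRTT = 10 ms
Timeout = EstRTT + 4 * DevRTT
4 * DevRTT = 4 * 10 = 40
Timeout = 100 + 40 = 140 ms

140


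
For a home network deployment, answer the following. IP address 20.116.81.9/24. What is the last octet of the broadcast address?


Given: IP = 20.116.81.9, prefix = /24
Host bits = 32 - 24 = 8
Network last octet = 9 AND mask = 0
Host part size = 2^8 - 1 = 255
Broadcast last octet = 0 OR 255 = 255

255


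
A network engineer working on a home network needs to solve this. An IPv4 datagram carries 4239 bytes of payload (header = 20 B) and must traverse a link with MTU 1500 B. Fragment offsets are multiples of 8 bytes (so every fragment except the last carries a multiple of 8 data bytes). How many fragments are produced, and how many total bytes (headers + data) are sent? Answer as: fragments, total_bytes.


Max data per non-final fragment = floor((MTU - header)/8)*8 = floor((1500 - 20)/8)*8 = floor(1480/8)*8 = 1480 B
Final fragment needs no 8-byte alignment: it can carry up to MTU - header = 1480 B
Non-final fragments needed = ceil((payload - 1480) / 1480) = ceil(2759/1480) = ceil(1.8642) = 2
Number of fragments = 2 + 1 = 3
Fragment sizes (data): 2 * 1480 B + 1279 B (last, 1279 <= 1480 OK)
Total bytes sent = payload + n_frags * header = 4239 + 3*20 = 4239 + 60 = 4299 B

3, 4299


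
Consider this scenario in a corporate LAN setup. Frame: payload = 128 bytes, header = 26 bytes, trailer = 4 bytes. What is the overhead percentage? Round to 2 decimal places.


Given: payload = 128 B, header = 26 B, trailer = 4 B
Overhead bytes = header + trailer = 26 + 4 = 30
Total frame = payload + overhead = 128 + 30 = 158
Overhead % = 30 / 158 * 100 = 18.9873% -> 18.99% (2 dp)

18.99


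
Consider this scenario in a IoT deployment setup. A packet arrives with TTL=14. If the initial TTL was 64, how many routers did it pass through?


Given: initial TTL = 64, received TTL = 14
Hops = initial TTL - received TTL
Hops = 64 - 14 = 50

50


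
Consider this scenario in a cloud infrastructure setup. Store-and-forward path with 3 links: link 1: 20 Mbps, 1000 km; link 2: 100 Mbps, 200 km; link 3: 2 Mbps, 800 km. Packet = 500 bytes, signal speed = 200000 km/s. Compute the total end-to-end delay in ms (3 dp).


Packet = 500 bytes = 4000 bits. Store-and-forward: sum (t_trans + t_prop) per link.
Link 1: t_trans = 4000/(20*10^6) s = 0.2000 ms; t_prop = 1000/200000 s = 5.0000 ms; subtotal = 5.2000 ms
Link 2: t_trans = 4000/(100*10^6) s = 0.0400 ms; t_prop = 200/200000 s = 1.0000 ms; subtotal = 1.0400 ms
Link 3: t_trans = 4000/(2*10^6) s = 2.0000 ms; t_prop = 800/200000 s = 4.0000 ms; subtotal = 6.0000 ms
End-to-end = 5.2000 + 1.0400 + 6.0000 = 12.2400 ms -> 12.240 ms (3 dp)

12.240


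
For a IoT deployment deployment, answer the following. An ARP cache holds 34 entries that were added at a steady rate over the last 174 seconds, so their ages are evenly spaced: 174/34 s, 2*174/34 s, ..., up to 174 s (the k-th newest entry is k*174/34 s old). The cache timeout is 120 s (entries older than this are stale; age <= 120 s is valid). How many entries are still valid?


Ages are k * 174/34 s for k = 1..34 (spacing = 5.1176 s).
Entry k is valid iff k * 174/34 <= 120 iff k <= 34 * 120 / 174 = 23.4483
n_valid = floor(23.4483) = 23
(n_stale = 34 - 23 = 11)

23


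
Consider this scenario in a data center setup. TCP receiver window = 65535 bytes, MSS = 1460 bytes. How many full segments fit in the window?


Given: RWND = 65535 bytes, MSS = 1460 bytes
Full segments = floor(RWND / MSS)
Full segments = floor(65535 / 1460)
Full segments = floor(44.887) = 44

44


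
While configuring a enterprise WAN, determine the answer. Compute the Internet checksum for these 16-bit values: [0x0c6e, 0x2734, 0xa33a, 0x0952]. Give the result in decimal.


Given words: [0x0c6e, 0x2734, 0xa33a, 0x0952]
Step 1: Sum all words
Raw sum = 3182 + 10036 + 41786 + 2386 = 57390
One's complement = ~57390 & 0xFFFF = 8145

8145


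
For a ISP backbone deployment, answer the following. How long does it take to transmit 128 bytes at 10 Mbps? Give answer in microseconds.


Given: packet = 128 bytes, bandwidth = 10 Mbps
Packet in bits = 128 * 8 = 1024 bits
Bandwidth = 10 * 10^6 = 10000000 bps
Time = 1024 / 10000000 seconds
Time in us = 1024 * 10^6 / 10000000 = 102.4

102.4


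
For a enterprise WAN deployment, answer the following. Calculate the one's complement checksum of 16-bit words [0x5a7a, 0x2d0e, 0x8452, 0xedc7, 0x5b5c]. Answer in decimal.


Given words: [0x5a7a, 0x2d0e, 0x8452, 0xedc7, 0x5b5c]
Step 1: Sum all words
Raw sum = 23162 + 11534 + 33874 + 60871 + 23388 = 152829
Step 2: Fold carry: (21757 + 2) = 21759
One's complement = ~21759 & 0xFFFF = 43776

43776


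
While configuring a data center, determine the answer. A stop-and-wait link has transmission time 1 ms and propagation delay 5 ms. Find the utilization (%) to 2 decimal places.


Given: Ttrans = 1 ms, Tprop = 5 ms
RTT = 2 * Tprop = 2 * 5 = 10 ms
U = Ttrans / (Ttrans + RTT)
U = 1 / (1 + 10)
U = 1 / 11 = 0.090909
U% = 9.09%

9.09


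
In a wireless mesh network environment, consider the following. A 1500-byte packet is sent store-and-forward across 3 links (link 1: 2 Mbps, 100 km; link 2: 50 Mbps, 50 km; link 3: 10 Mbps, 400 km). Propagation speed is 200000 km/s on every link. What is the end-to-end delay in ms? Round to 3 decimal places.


Packet = 1500 bytes = 12000 bits. Store-and-forward: sum (t_trans + t_prop) per link.
Link 1: t_trans = 12000/(2*10^6) s = 6.0000 ms; t_prop = 100/200000 s = 0.5000 ms; subtotal = 6.5000 ms
Link 2: t_trans = 12000/(50*10^6) s = 0.2400 ms; t_prop = 50/200000 s = 0.2500 ms; subtotal = 0.4900 ms
Link 3: t_trans = 12000/(10*10^6) s = 1.2000 ms; t_prop = 400/200000 s = 2.0000 ms; subtotal = 3.2000 ms
End-to-end = 6.5000 + 0.4900 + 3.2000 = 10.1900 ms -> 10.190 ms (3 dp)

10.190


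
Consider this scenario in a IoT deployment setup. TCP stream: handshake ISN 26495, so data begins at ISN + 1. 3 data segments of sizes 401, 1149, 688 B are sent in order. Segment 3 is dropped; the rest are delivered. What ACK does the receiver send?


SYN uses sequence number 26495; first data byte = ISN + 1 = 26496.
Segment 1: SEQ = 26496, len = 401 B, covers [26496, 26896]
Segment 2: SEQ = 26897, len = 1149 B, covers [26897, 28045]
Segment 3: SEQ = 28046, len = 688 B, covers [28046, 28733] [LOST]
In-order data received: bytes [26496, 28045] (segments 1..2).
Segment 3 missing -> gap begins at byte 28046.
Cumulative ACK = next expected in-order byte = 26496 + 401 + 1149 = 28046

28046


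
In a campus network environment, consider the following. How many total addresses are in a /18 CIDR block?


Given: CIDR prefix /18
Host bits = 32 - 18 = 14
Total addresses = 2^14 = 16384

16384


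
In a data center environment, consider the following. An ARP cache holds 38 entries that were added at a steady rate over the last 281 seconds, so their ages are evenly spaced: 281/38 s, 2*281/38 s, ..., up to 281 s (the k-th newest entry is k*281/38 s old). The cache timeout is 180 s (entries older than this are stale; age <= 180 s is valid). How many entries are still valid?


Ages are k * 281/38 s for k = 1..38 (spacing = 7.3947 s).
Entry k is valid iff k * 281/38 <= 180 iff k <= 38 * 180 / 281 = 24.3416
n_valid = floor(24.3416) = 24
(n_stale = 38 - 24 = 14)

24


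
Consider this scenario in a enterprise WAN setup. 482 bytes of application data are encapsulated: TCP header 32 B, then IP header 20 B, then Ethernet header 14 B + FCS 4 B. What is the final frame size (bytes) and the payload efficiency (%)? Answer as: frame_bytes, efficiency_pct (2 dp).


TCP segment = 482 + 32 = 514 B
IP packet = 514 + 20 = 534 B
Ethernet frame = 534 + 14 + 4 = 552 B
Efficiency = app / frame = 482 / 552 = 0.873188 = 87.3188% -> 87.32% (2 dp)

552, 87.32


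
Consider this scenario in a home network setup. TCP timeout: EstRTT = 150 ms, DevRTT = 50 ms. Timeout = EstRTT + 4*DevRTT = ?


Given: EstRTT = 150 ms, DevRTT = 50 ms
Timeout = EstRTT + 4 * DevRTT
4 * DevRTT = 4 * 50 = 200
Timeout = 150 + 200 = 350 ms

350


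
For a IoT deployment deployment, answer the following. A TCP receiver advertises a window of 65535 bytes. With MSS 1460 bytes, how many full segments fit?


Given: RWND = 65535 bytes, MSS = 1460 bytes
Full segments = floor(RWND / MSS)
Full segments = floor(65535 / 1460)
Full segments = floor(44.887) = 44

44


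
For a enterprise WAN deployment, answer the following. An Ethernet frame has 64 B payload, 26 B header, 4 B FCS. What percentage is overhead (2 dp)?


Given: payload = 64 B, header = 26 B, trailer = 4 B
Overhead bytes = header + trailer = 26 + 4 = 30
Total frame = payload + overhead = 64 + 30 = 94
Overhead % = 30 / 94 * 100 = 31.9149% -> 31.91% (2 dp)

31.91


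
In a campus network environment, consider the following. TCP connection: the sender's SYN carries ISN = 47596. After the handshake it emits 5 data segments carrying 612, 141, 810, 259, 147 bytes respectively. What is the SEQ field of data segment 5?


The SYN occupies sequence number ISN = 47596, so the first data byte is ISN + 1 = 47597.
SEQ of data segment i = (ISN + 1) + sum of payload sizes of segments 1..i-1.
Segment 1: SEQ = 47597, payload = 612 bytes
Segment 2: SEQ = 48209, payload = 141 bytes
Segment 3: SEQ = 48350, payload = 810 bytes
Segment 4: SEQ = 49160, payload = 259 bytes
Segment 5: SEQ = 49419, payload = 147 bytes
SEQ of segment 5 = 47597 + 612 + 141 + 810 + 259 = 49419

49419


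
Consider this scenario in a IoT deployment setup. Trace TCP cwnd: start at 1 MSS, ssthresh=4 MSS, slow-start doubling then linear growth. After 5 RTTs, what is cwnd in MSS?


RTT 0: cwnd = 1 MSS (initial)
RTT 1: cwnd = 2 MSS (slow start, doubled)
RTT 2: cwnd = 4 MSS (slow start, doubled)
RTT 3: cwnd = 5 MSS (congestion avoidance, +1)
RTT 4: cwnd = 6 MSS (congestion avoidance, +1)
RTT 5: cwnd = 7 MSS (congestion avoidance, +1)

7


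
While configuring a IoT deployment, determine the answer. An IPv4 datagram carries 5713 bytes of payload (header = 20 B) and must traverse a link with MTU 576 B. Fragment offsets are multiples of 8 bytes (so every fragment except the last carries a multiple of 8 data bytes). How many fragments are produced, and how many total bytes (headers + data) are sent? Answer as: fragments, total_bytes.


Max data per non-final fragment = floor((MTU - header)/8)*8 = floor((576 - 20)/8)*8 = floor(556/8)*8 = 552 B
Final fragment needs no 8-byte alignment: it can carry up to MTU - header = 556 B
Non-final fragments needed = ceil((payload - 556) / 552) = ceil(5157/552) = ceil(9.3424) = 10
Number of fragments = 10 + 1 = 11
Fragment sizes (data): 10 * 552 B + 193 B (last, 193 <= 556 OK)
Total bytes sent = payload + n_frags * header = 5713 + 11*20 = 5713 + 220 = 5933 B

11, 5933


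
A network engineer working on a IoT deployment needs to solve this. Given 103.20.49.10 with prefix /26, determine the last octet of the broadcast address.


Given: IP = 103.20.49.10, prefix = /26
Host bits = 32 - 26 = 6
Network last octet = 10 AND mask = 0
Host part size = 2^6 - 1 = 63
Broadcast last octet = 0 OR 63 = 63

63


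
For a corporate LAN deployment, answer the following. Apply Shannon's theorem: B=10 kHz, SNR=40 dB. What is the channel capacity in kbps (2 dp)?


Given: B = 10 kHz, SNR = 40 dB
SNR linear = 10^(40/10) = 10000
1 + SNR = 10001
log2(10001) = 13.2878566418
C = 10 * 1000 * 13.2878566418 = 132878.5664 bps
C = 132.878566 kbps -> 132.88 kbps (2 dp)

132.88


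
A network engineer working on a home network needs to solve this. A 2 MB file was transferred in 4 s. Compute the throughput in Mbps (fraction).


Given: file = 2 MB, time = 4 s
File in Mb = 2 * 8 = 16 Mb
Throughput = 16 / 4 Mbps
Throughput = 4 Mbps

4


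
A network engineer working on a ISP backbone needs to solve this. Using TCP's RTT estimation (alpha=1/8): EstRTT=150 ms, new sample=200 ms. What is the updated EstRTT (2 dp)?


Given: EstRTT = 150 ms, SampleRTT = 200 ms, alpha = 1/8
New EstRTT = (1 - alpha) * EstRTT + alpha * SampleRTT
(7/8) * 150 = 131.25
(1/8) * 200 = 25
New EstRTT = 131.25 + 25 = 156.25 ms -> 156.25 ms (2 dp)

156.25


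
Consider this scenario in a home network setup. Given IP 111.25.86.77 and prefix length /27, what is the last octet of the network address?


Given: IP = 111.25.86.77, prefix = /27
Subnet mask = 255.255.255.224
Last octet of IP: 77
Last octet of mask: 224
Network last octet = 77 AND 224 = 64

64


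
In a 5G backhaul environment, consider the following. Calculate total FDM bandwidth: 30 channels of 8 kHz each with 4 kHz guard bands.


Given: 30 channels, 8 kHz each, guard = 4 kHz
Channel bandwidth = 30 * 8 = 240 kHz
Guard bands = 29 gaps * 4 kHz = 116 kHz
Total = 240 + 116 = 356 kHz

356


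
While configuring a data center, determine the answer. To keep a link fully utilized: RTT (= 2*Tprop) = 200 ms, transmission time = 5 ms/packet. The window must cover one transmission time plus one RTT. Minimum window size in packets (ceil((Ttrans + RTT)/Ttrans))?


Given: Ttrans = 5 ms, RTT = 200 ms (= 2 * Tprop, Tprop = 100 ms)
Time until first ACK returns = Ttrans + RTT = 5 + 200 = 205 ms
Need W * Ttrans >= Ttrans + RTT  ->  W >= (Ttrans + RTT) / Ttrans
(Ttrans + RTT) / Ttrans = 205 / 5 = 41
W_min = ceil(41) = 41

41


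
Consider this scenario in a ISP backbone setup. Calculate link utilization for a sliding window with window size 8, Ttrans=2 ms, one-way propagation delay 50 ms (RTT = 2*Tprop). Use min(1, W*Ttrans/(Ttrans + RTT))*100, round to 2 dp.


Given: W = 8, Ttrans = 2 ms, RTT = 100 ms (= 2 * Tprop, Tprop = 50 ms)
Cycle time = Ttrans + RTT = 2 + 100 = 102 ms (first packet sent until its ACK returns)
W * Ttrans = 8 * 2 = 16 ms of sending per cycle
W * Ttrans / (Ttrans + RTT) = 16 / 102 = 0.156863
U = min(1, 0.156863) = 0.156863
U% = 15.69%

15.69


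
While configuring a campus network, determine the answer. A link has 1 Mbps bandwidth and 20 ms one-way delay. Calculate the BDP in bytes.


Given: bandwidth = 1 Mbps, delay = 20 ms
BDP in bits = 1 * 10^6 * 20 / 1000
BDP in bits = 20000
BDP in bytes = 20000 / 8 = 2500

2500


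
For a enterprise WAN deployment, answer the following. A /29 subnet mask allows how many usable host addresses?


Given: subnet mask /29
Host bits = 32 - 29 = 3
Total addresses = 2^3 = 8
Usable hosts = 8 - 2 (network + broadcast) = 6

6


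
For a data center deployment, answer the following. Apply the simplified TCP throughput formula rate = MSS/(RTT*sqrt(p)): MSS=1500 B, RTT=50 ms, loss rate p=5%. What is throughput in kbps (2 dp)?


Given: MSS = 1500 bytes, RTT = 50 ms, loss = 5%
RTT in seconds = 50 / 1000 = 0.05
Loss rate = 5% = 0.05
sqrt(loss) = sqrt(0.05) = 0.223606797750
Throughput (bytes/s) = 1500 / (0.05 * 0.223606797750) = 134164.0786
Throughput (kbps) = 134164.0786 * 8 / 1000 = 1073.312629 -> 1073.31 kbps (2 dp)

1073.31


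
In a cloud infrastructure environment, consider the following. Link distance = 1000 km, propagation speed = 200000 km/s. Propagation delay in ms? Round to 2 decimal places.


Given: distance = 1000 km, speed = 200000 km/s
Delay = distance / speed = 1000 / 200000 seconds
Delay in ms = 1000 * 1000 / 200000
Delay = 5.0000 ms
Rounded to 2 dp = 5.00 ms

5.00


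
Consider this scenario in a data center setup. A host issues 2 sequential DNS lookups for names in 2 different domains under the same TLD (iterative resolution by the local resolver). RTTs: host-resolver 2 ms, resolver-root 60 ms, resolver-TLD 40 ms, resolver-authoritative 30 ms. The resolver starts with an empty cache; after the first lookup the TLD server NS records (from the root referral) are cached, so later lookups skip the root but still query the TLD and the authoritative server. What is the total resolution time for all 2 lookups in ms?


Lookup 1 (cold cache): local + root + TLD + auth = 2 + 60 + 40 + 30 = 132 ms
Lookups 2..2 (TLD NS cached -> skip root; new domain -> still ask TLD and auth): local + TLD + auth = 2 + 40 + 30 = 72 ms each
Remaining 1 lookups: 1 * 72 = 72 ms
Total = 132 + 72 = 204 ms

204


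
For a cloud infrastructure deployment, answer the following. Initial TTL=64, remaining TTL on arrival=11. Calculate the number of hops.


Given: initial TTL = 64, received TTL = 11
Hops = initial TTL - received TTL
Hops = 64 - 11 = 53

53


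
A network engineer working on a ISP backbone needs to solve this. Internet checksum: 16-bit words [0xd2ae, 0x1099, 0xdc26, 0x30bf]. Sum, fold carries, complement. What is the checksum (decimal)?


Given words: [0xd2ae, 0x1099, 0xdc26, 0x30bf]
Step 1: Sum all words
Raw sum = 53934 + 4249 + 56358 + 12479 = 127020
Step 2: Fold carry: (61484 + 1) = 61485
One's complement = ~61485 & 0xFFFF = 4050

4050


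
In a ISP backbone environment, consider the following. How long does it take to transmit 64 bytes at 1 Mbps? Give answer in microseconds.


Given: packet = 64 bytes, bandwidth = 1 Mbps
Packet in bits = 64 * 8 = 512 bits
Bandwidth = 1 * 10^6 = 1000000 bps
Time = 512 / 1000000 seconds
Time in us = 512 * 10^6 / 1000000 = 512

512


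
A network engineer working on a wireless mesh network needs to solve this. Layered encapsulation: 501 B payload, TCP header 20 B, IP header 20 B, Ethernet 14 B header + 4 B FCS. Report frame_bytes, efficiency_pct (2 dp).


TCP segment = 501 + 20 = 521 B
IP packet = 521 + 20 = 541 B
Ethernet frame = 541 + 14 + 4 = 559 B
Efficiency = app / frame = 501 / 559 = 0.896243 = 89.6243% -> 89.62% (2 dp)

559, 89.62


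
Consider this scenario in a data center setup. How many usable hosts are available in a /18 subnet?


Given: subnet mask /18
Host bits = 32 - 18 = 14
Total addresses = 2^14 = 16384
Usable hosts = 16384 - 2 (network + broadcast) = 16382

16382


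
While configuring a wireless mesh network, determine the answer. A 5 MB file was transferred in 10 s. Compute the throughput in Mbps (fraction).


Given: file = 5 MB, time = 10 s
File in Mb = 5 * 8 = 40 Mb
Throughput = 40 / 10 Mbps
Throughput = 4 Mbps

4


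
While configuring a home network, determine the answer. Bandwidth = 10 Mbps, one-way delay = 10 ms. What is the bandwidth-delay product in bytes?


Given: bandwidth = 10 Mbps, delay = 10 ms
BDP in bits = 10 * 10^6 * 10 / 1000
BDP in bits = 100000
BDP in bytes = 100000 / 8 = 12500

12500


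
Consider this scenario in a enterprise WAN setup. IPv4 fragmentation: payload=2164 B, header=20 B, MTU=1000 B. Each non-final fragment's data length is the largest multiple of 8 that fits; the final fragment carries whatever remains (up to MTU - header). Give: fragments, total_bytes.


Max data per non-final fragment = floor((MTU - header)/8)*8 = floor((1000 - 20)/8)*8 = floor(980/8)*8 = 976 B
Final fragment needs no 8-byte alignment: it can carry up to MTU - header = 980 B
Non-final fragments needed = ceil((payload - 980) / 976) = ceil(1184/976) = ceil(1.2131) = 2
Number of fragments = 2 + 1 = 3
Fragment sizes (data): 2 * 976 B + 212 B (last, 212 <= 980 OK)
Total bytes sent = payload + n_frags * header = 2164 + 3*20 = 2164 + 60 = 2224 B

3, 2224


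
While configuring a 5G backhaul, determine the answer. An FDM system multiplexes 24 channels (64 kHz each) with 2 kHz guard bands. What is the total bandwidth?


Given: 24 channels, 64 kHz each, guard = 2 kHz
Channel bandwidth = 24 * 64 = 1536 kHz
Guard bands = 23 gaps * 2 kHz = 46 kHz
Total = 1536 + 46 = 1582 kHz

1582


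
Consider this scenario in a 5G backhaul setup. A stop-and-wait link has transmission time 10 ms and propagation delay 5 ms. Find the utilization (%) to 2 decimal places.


Given: Ttrans = 10 ms, Tprop = 5 ms
RTT = 2 * Tprop = 2 * 5 = 10 ms
U = Ttrans / (Ttrans + RTT)
U = 10 / (10 + 10)
U = 10 / 20 = 0.5
U% = 50.00%

50.00


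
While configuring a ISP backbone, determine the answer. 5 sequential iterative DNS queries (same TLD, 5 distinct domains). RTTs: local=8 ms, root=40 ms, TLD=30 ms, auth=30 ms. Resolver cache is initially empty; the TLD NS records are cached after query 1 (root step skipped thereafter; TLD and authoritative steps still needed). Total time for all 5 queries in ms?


Lookup 1 (cold cache): local + root + TLD + auth = 8 + 40 + 30 + 30 = 108 ms
Lookups 2..5 (TLD NS cached -> skip root; new domain -> still ask TLD and auth): local + TLD + auth = 8 + 30 + 30 = 68 ms each
Remaining 4 lookups: 4 * 68 = 272 ms
Total = 108 + 272 = 380 ms

380


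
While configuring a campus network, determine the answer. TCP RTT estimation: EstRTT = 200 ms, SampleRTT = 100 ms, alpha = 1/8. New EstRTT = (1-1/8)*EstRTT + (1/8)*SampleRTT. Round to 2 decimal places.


Given: EstRTT = 200 ms, SampleRTT = 100 ms, alpha = 1/8
New EstRTT = (1 - alpha) * EstRTT + alpha * SampleRTT
(7/8) * 200 = 175
(1/8) * 100 = 12.5
New EstRTT = 175 + 12.5 = 187.5 ms -> 187.50 ms (2 dp)

187.50


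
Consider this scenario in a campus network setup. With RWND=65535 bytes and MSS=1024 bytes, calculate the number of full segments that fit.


Given: RWND = 65535 bytes, MSS = 1024 bytes
Full segments = floor(RWND / MSS)
Full segments = floor(65535 / 1024)
Full segments = floor(63.999) = 63

63


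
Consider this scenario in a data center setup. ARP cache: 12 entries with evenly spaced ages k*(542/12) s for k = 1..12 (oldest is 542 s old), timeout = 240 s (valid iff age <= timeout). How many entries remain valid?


Ages are k * 542/12 s for k = 1..12 (spacing = 45.1667 s).
Entry k is valid iff k * 542/12 <= 240 iff k <= 12 * 240 / 542 = 5.3137
n_valid = floor(5.3137) = 5
(n_stale = 12 - 5 = 7)

5


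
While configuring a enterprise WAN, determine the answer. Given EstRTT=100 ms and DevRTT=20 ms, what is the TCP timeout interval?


Given: EstRTT = 100 ms, DevRTT = 20 ms
Timeout = EstRTT + 4 * DevRTT
4 * DevRTT = 4 * 20 = 80
Timeout = 100 + 80 = 180 ms

180


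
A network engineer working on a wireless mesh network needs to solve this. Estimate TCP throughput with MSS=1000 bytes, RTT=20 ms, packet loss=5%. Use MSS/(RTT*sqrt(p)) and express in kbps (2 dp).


Given: MSS = 1000 bytes, RTT = 20 ms, loss = 5%
RTT in seconds = 20 / 1000 = 0.02
Loss rate = 5% = 0.05
sqrt(loss) = sqrt(0.05) = 0.223606797750
Throughput (bytes/s) = 1000 / (0.02 * 0.223606797750) = 223606.7977
Throughput (kbps) = 223606.7977 * 8 / 1000 = 1788.854382 -> 1788.85 kbps (2 dp)

1788.85


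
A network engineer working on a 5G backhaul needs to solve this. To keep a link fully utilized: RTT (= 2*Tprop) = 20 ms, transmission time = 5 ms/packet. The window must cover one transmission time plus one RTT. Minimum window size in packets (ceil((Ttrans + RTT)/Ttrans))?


Given: Ttrans = 5 ms, RTT = 20 ms (= 2 * Tprop, Tprop = 10 ms)
Time until first ACK returns = Ttrans + RTT = 5 + 20 = 25 ms
Need W * Ttrans >= Ttrans + RTT  ->  W >= (Ttrans + RTT) / Ttrans
(Ttrans + RTT) / Ttrans = 25 / 5 = 5
W_min = ceil(5) = 5

5


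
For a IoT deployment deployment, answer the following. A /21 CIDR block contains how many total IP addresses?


Given: CIDR prefix /21
Host bits = 32 - 21 = 11
Total addresses = 2^11 = 2048

2048


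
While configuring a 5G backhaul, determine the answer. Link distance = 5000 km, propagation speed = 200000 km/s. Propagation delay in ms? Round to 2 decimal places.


Given: distance = 5000 km, speed = 200000 km/s
Delay = distance / speed = 5000 / 200000 seconds
Delay in ms = 5000 * 1000 / 200000
Delay = 25.0000 ms
Rounded to 2 dp = 25.00 ms

25.00


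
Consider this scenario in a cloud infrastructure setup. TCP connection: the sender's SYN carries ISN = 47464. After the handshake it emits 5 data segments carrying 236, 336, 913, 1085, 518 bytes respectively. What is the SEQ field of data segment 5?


The SYN occupies sequence number ISN = 47464, so the first data byte is ISN + 1 = 47465.
SEQ of data segment i = (ISN + 1) + sum of payload sizes of segments 1..i-1.
Segment 1: SEQ = 47465, payload = 236 bytes
Segment 2: SEQ = 47701, payload = 336 bytes
Segment 3: SEQ = 48037, payload = 913 bytes
Segment 4: SEQ = 48950, payload = 1085 bytes
Segment 5: SEQ = 50035, payload = 518 bytes
SEQ of segment 5 = 47465 + 236 + 336 + 913 + 1085 = 50035

50035


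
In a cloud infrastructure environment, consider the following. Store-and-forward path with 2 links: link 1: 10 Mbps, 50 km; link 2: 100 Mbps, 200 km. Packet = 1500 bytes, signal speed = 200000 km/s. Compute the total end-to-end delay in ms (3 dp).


Packet = 1500 bytes = 12000 bits. Store-and-forward: sum (t_trans + t_prop) per link.
Link 1: t_trans = 12000/(10*10^6) s = 1.2000 ms; t_prop = 50/200000 s = 0.2500 ms; subtotal = 1.4500 ms
Link 2: t_trans = 12000/(100*10^6) s = 0.1200 ms; t_prop = 200/200000 s = 1.0000 ms; subtotal = 1.1200 ms
End-to-end = 1.4500 + 1.1200 = 2.5700 ms -> 2.570 ms (3 dp)

2.570


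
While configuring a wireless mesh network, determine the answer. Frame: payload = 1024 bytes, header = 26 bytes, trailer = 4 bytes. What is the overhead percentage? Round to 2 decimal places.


Given: payload = 1024 B, header = 26 B, trailer = 4 B
Overhead bytes = header + trailer = 26 + 4 = 30
Total frame = payload + overhead = 1024 + 30 = 1054
Overhead % = 30 / 1054 * 100 = 2.8463% -> 2.85% (2 dp)

2.85


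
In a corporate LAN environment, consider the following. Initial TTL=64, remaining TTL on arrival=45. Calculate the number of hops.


Given: initial TTL = 64, received TTL = 45
Hops = initial TTL - received TTL
Hops = 64 - 45 = 19

19


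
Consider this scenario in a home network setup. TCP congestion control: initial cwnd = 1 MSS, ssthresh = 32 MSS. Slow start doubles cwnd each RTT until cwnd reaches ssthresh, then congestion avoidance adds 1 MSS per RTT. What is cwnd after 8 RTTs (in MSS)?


RTT 0: cwnd = 1 MSS (initial)
RTT 1: cwnd = 2 MSS (slow start, doubled)
RTT 2: cwnd = 4 MSS (slow start, doubled)
RTT 3: cwnd = 8 MSS (slow start, doubled)
RTT 4: cwnd = 16 MSS (slow start, doubled)
RTT 5: cwnd = 32 MSS (slow start, doubled)
RTT 6: cwnd = 33 MSS (congestion avoidance, +1)
RTT 7: cwnd = 34 MSS (congestion avoidance, +1)
RTT 8: cwnd = 35 MSS (congestion avoidance, +1)

35


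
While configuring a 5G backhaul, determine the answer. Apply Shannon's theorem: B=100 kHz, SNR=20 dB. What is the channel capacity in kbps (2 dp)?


Given: B = 100 kHz, SNR = 20 dB
SNR linear = 10^(20/10) = 100
1 + SNR = 101
log2(101) = 6.6582114828
C = 100 * 1000 * 6.6582114828 = 665821.1483 bps
C = 665.821148 kbps -> 665.82 kbps (2 dp)

665.82


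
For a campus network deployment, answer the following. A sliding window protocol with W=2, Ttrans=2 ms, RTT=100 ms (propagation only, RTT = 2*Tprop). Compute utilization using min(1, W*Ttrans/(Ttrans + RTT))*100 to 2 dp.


Given: W = 2, Ttrans = 2 ms, RTT = 100 ms (= 2 * Tprop, Tprop = 50 ms)
Cycle time = Ttrans + RTT = 2 + 100 = 102 ms (first packet sent until its ACK returns)
W * Ttrans = 2 * 2 = 4 ms of sending per cycle
W * Ttrans / (Ttrans + RTT) = 4 / 102 = 0.039216
U = min(1, 0.039216) = 0.039216
U% = 3.92%

3.92


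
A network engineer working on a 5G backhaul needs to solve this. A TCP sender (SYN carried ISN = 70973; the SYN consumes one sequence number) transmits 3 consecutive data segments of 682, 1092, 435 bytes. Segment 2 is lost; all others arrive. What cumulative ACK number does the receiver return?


SYN uses sequence number 70973; first data byte = ISN + 1 = 70974.
Segment 1: SEQ = 70974, len = 682 B, covers [70974, 71655]
Segment 2: SEQ = 71656, len = 1092 B, covers [71656, 72747] [LOST]
Segment 3: SEQ = 72748, len = 435 B, covers [72748, 73182]
In-order data received: bytes [70974, 71655] (segments 1..1).
Segment 2 missing -> gap begins at byte 71656; later segments buffered out of order.
Cumulative ACK = next expected in-order byte = 70974 + 682 = 71656

71656


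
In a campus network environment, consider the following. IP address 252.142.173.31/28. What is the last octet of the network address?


Given: IP = 252.142.173.31, prefix = /28
Subnet mask = 255.255.255.240
Last octet of IP: 31
Last octet of mask: 240
Network last octet = 31 AND 240 = 16

16


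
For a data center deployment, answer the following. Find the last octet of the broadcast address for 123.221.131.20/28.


Given: IP = 123.221.131.20, prefix = /28
Host bits = 32 - 28 = 4
Network last octet = 20 AND mask = 16
Host part size = 2^4 - 1 = 15
Broadcast last octet = 16 OR 15 = 31

31


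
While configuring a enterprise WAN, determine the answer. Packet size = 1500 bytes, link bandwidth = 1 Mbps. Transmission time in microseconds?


Given: packet = 1500 bytes, bandwidth = 1 Mbps
Packet in bits = 1500 * 8 = 12000 bits
Bandwidth = 1 * 10^6 = 1000000 bps
Time = 12000 / 1000000 seconds
Time in us = 12000 * 10^6 / 1000000 = 12000

12000


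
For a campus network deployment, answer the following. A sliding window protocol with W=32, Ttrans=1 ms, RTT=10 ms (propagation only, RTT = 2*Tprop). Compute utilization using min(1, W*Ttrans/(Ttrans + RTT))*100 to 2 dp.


Given: W = 32, Ttrans = 1 ms, RTT = 10 ms (= 2 * Tprop, Tprop = 5 ms)
Cycle time = Ttrans + RTT = 1 + 10 = 11 ms (first packet sent until its ACK returns)
W * Ttrans = 32 * 1 = 32 ms of sending per cycle
W * Ttrans / (Ttrans + RTT) = 32 / 11 = 2.909091
U = min(1, 2.909091) = 1.000000
U% = 100.00%

100.00


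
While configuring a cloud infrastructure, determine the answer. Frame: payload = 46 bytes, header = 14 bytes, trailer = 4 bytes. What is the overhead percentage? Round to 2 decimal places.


Given: payload = 46 B, header = 14 B, trailer = 4 B
Overhead bytes = header + trailer = 14 + 4 = 18
Total frame = payload + overhead = 46 + 18 = 64
Overhead % = 18 / 64 * 100 = 28.1250% -> 28.13% (2 dp)

28.13


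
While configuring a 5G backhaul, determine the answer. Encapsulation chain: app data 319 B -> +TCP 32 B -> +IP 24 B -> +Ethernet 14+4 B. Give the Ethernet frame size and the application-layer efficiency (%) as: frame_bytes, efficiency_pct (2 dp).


TCP segment = 319 + 32 = 351 B
IP packet = 351 + 24 = 375 B
Ethernet frame = 375 + 14 + 4 = 393 B
Efficiency = app / frame = 319 / 393 = 0.811705 = 81.1705% -> 81.17% (2 dp)

393, 81.17


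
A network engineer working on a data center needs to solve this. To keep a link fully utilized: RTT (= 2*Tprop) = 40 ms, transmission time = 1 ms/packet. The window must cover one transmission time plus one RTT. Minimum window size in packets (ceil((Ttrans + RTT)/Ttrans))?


Given: Ttrans = 1 ms, RTT = 40 ms (= 2 * Tprop, Tprop = 20 ms)
Time until first ACK returns = Ttrans + RTT = 1 + 40 = 41 ms
Need W * Ttrans >= Ttrans + RTT  ->  W >= (Ttrans + RTT) / Ttrans
(Ttrans + RTT) / Ttrans = 41 / 1 = 41
W_min = ceil(41) = 41

41


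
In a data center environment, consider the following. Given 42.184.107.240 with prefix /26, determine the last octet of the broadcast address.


Given: IP = 42.184.107.240, prefix = /26
Host bits = 32 - 26 = 6
Network last octet = 240 AND mask = 192
Host part size = 2^6 - 1 = 63
Broadcast last octet = 192 OR 63 = 255

255


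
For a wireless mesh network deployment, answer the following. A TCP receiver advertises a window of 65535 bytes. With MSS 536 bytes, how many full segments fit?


Given: RWND = 65535 bytes, MSS = 536 bytes
Full segments = floor(RWND / MSS)
Full segments = floor(65535 / 536)
Full segments = floor(122.2668) = 122

122


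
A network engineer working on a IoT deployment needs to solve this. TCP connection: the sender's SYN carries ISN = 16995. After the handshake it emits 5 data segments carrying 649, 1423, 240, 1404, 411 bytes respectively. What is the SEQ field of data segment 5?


The SYN occupies sequence number ISN = 16995, so the first data byte is ISN + 1 = 16996.
SEQ of data segment i = (ISN + 1) + sum of payload sizes of segments 1..i-1.
Segment 1: SEQ = 16996, payload = 649 bytes
Segment 2: SEQ = 17645, payload = 1423 bytes
Segment 3: SEQ = 19068, payload = 240 bytes
Segment 4: SEQ = 19308, payload = 1404 bytes
Segment 5: SEQ = 20712, payload = 411 bytes
SEQ of segment 5 = 16996 + 649 + 1423 + 240 + 1404 = 20712

20712


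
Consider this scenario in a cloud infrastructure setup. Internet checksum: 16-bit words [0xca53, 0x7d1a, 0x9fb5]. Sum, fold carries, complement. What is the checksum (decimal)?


Given words: [0xca53, 0x7d1a, 0x9fb5]
Step 1: Sum all words
Raw sum = 51795 + 32026 + 40885 = 124706
Step 2: Fold carry: (59170 + 1) = 59171
One's complement = ~59171 & 0xFFFF = 6364

6364


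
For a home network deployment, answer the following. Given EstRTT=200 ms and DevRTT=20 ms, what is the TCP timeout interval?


Given: EstRTT = 200 ms, DevRTT = 20 ms
Timeout = EstRTT + 4 * DevRTT
4 * DevRTT = 4 * 20 = 80
Timeout = 200 + 80 = 280 ms

280


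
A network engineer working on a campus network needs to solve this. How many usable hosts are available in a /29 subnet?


Given: subnet mask /29
Host bits = 32 - 29 = 3
Total addresses = 2^3 = 8
Usable hosts = 8 - 2 (network + broadcast) = 6

6


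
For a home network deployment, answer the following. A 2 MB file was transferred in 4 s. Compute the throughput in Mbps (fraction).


Given: file = 2 MB, time = 4 s
File in Mb = 2 * 8 = 16 Mb
Throughput = 16 / 4 Mbps
Throughput = 4 Mbps

4


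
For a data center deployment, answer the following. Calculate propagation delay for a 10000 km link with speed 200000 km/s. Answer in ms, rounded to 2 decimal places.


Given: distance = 10000 km, speed = 200000 km/s
Delay = distance / speed = 10000 / 200000 seconds
Delay in ms = 10000 * 1000 / 200000
Delay = 50.0000 ms
Rounded to 2 dp = 50.00 ms

50.00


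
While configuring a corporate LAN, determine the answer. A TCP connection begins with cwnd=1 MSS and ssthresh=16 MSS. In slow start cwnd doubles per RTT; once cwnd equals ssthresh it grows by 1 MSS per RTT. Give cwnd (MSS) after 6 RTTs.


RTT 0: cwnd = 1 MSS (initial)
RTT 1: cwnd = 2 MSS (slow start, doubled)
RTT 2: cwnd = 4 MSS (slow start, doubled)
RTT 3: cwnd = 8 MSS (slow start, doubled)
RTT 4: cwnd = 16 MSS (slow start, doubled)
RTT 5: cwnd = 17 MSS (congestion avoidance, +1)
RTT 6: cwnd = 18 MSS (congestion avoidance, +1)

18
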